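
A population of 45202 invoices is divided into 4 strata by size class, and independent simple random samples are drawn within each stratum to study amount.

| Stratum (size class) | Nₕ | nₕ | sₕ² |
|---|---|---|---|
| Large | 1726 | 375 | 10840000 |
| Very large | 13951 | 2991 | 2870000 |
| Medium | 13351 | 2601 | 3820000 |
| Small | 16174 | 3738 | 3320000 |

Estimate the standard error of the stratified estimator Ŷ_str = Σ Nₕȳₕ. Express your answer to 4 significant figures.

Var(Ŷ_str) = Σₕ Nₕ²(1 − fₕ)sₕ²/nₕ.
Large: 1726²·(1 − 375/1726)·10840000/375 = 6.7405317 × 10^10.
Very large: 13951²·(1 − 2991/13951)·2870000/2991 = 1.4671732 × 10^11.
Medium: 13351²·(1 − 2601/13351)·3820000/2601 = 2.107877 × 10^11.
Small: 16174²·(1 − 3738/16174)·3320000/3738 = 1.786475 × 10^11.
Sum = 6.0355784 × 10^11.
SE = √(6.0355784 × 10^11) = 776900.

776900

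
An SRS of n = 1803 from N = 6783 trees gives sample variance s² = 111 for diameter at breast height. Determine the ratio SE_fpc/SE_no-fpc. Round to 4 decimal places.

0.8568

f = n/N = 1803/6783 = 0.26581159.
SE_no-fpc = √(s²/n) = 0.24812106; SE_fpc = √((1−f)s²/n) = 0.21260202.
Ratio = √(1−f) = 0.85684795.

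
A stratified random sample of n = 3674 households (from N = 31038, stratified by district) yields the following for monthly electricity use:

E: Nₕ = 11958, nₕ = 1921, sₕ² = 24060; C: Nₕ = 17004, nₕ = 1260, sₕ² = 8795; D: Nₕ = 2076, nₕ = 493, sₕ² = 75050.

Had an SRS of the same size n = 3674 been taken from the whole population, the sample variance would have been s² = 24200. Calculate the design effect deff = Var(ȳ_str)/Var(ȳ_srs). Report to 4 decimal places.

0.6922

Var(ȳ_str) = Σ Wₕ²(1−fₕ)sₕ²/nₕ with Wₕ = Nₕ/31038:
  E: (11958/31038)²·(1−1921/11958)·24060/1921 = 1.5604263
  C: (17004/31038)²·(1−1260/17004)·8795/1260 = 1.9397422
  D: (2076/31038)²·(1−493/2076)·75050/493 = 0.51930749
  → Var(ȳ_str) = 4.019476.
Var(ȳ_srs) = (1 − 3674/31038)·24200/3674 = 5.8071369.
deff = 4.019476 / 5.8071369 = 0.6922.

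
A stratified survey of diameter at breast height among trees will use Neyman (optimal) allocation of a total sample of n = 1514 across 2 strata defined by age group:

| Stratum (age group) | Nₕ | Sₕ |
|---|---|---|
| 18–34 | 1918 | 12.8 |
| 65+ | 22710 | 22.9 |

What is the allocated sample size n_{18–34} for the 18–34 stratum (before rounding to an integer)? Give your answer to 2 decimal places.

68.25

Neyman allocation: nₕ = n·NₕSₕ / Σⱼ NⱼSⱼ.
Σ NⱼSⱼ = 1918·12.8 + 22710·22.9 = 544609.4.
n_{18–34} = 1514·1918·12.8 / 544609.4 = 68.25.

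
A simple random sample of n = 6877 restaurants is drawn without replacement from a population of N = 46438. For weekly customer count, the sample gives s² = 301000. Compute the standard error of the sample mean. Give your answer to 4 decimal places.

Under SRS without replacement, Var(ȳ) = (1 − f)·s²/n with f = n/N = 6877/46438 = 0.14808993.
Var(ȳ) = (1 − 0.14808993)·301000/6877 = 0.85191007·43.769085 = 37.287325.
SE(ȳ) = √(37.287325) = 6.1063.

6.1063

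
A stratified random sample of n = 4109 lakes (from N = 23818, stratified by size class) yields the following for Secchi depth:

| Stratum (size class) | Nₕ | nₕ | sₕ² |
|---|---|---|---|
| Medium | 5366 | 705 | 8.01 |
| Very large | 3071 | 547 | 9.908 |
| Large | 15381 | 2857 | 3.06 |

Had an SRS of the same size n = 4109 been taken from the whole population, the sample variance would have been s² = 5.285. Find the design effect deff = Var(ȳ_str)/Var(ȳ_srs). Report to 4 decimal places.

1.0449

Var(ȳ_str) = Σ Wₕ²(1−fₕ)sₕ²/nₕ with Wₕ = Nₕ/23818:
  Medium: (5366/23818)²·(1−705/5366)·8.01/705 = 5.0091333 × 10^-4
  Very large: (3071/23818)²·(1−547/3071)·9.908/547 = 2.4748977 × 10^-4
  Large: (15381/23818)²·(1−2857/15381)·3.06/2857 = 3.6368738 × 10^-4
  → Var(ȳ_str) = 0.0011120905.
Var(ȳ_srs) = (1 − 4109/23818)·5.285/4109 = 0.00106431.
deff = 0.0011120905 / 0.00106431 = 1.0449.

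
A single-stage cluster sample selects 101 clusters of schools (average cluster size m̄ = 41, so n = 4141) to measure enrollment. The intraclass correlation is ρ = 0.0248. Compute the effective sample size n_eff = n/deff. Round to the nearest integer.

2079

deff = 1 + (41 − 1)·0.0248 = 1 + 0.992 = 1.992.
n_eff = 4141 / 1.992 = 2079.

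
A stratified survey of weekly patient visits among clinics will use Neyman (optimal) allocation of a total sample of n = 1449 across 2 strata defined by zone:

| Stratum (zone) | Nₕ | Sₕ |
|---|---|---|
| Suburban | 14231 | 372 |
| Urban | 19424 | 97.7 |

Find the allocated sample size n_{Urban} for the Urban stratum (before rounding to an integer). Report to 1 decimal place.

382.4

Neyman allocation: nₕ = n·NₕSₕ / Σⱼ NⱼSⱼ.
Σ NⱼSⱼ = 14231·372 + 19424·97.7 = 7.1916568 × 10^6.
n_{Urban} = 1449·19424·97.7 / (7.1916568 × 10^6) = 382.4.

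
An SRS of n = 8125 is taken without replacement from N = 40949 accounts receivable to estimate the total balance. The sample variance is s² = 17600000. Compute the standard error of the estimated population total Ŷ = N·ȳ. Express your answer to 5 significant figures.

Var(Ŷ) = N²·Var(ȳ) = N²·(1 − n/N)·s²/n.
f = 8125/40949 = 0.19841754; Var(ȳ) = 0.80158246·17600000/8125 = 1736.3509.
Var(Ŷ) = 40949² · 1736.3509 = 2.911549 × 10^12.
SE(Ŷ) = √(2.911549 × 10^12) = 1.7063 × 10^6.

1.7063 × 10^6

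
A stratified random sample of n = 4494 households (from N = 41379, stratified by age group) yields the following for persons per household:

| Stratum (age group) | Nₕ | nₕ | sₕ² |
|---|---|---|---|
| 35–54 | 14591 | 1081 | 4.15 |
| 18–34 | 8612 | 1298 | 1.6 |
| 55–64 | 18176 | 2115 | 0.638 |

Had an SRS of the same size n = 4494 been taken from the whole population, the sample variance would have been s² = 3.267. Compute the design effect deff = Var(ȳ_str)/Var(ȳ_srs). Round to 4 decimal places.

0.8314

Var(ȳ_str) = Σ Wₕ²(1−fₕ)sₕ²/nₕ with Wₕ = Nₕ/41379:
  35–54: (14591/41379)²·(1−1081/14591)·4.15/1081 = 4.4198021 × 10^-4
  18–34: (8612/41379)²·(1−1298/8612)·1.6/1298 = 4.5346554 × 10^-5
  55–64: (18176/41379)²·(1−2115/18176)·0.638/2115 = 5.1430556 × 10^-5
  → Var(ȳ_str) = 5.3875732 × 10^-4.
Var(ȳ_srs) = (1 − 4494/41379)·3.267/4494 = 6.480162 × 10^-4.
deff = (5.3875732 × 10^-4) / (6.480162 × 10^-4) = 0.8314.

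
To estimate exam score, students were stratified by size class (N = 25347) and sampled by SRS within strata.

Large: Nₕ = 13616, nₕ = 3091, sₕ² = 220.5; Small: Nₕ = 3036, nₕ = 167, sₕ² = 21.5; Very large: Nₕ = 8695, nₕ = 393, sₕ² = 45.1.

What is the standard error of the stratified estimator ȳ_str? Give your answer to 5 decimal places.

Var(ȳ_str) = Σₕ Wₕ²(1 − fₕ)sₕ²/nₕ with Wₕ = Nₕ/N, N = 25347.
Large: Wₕ = 0.53718389; term = 0.53718389²·(1 − 0.22701234)·220.5/3091 = 0.015912122.
Small: Wₕ = 0.11977749; term = 0.11977749²·(1 − 0.05500659)·21.5/167 = 0.0017454249.
Very large: Wₕ = 0.34303862; term = 0.34303862²·(1 − 0.04519839)·45.1/393 = 0.012893867.
Sum = 0.030551414.
SE = √(0.030551414) = 0.17479.

0.17479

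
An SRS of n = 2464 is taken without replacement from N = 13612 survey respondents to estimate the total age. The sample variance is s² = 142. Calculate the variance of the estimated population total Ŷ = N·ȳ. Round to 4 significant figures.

8.745 × 10^6

Var(Ŷ) = N²·Var(ȳ) = N²·(1 − n/N)·s²/n.
f = 2464/13612 = 0.18101675; Var(ȳ) = 0.81898325·142/2464 = 0.047197898.
Var(Ŷ) = 13612² · 0.047197898 = 8.7451354 × 10^6.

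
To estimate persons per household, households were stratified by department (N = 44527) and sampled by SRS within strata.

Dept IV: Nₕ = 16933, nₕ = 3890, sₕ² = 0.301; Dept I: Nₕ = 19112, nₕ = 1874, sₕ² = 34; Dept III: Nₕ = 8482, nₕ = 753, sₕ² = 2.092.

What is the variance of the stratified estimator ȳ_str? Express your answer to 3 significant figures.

Var(ȳ_str) = Σₕ Wₕ²(1 − fₕ)sₕ²/nₕ with Wₕ = Nₕ/N, N = 44527.
Dept IV: Wₕ = 0.38028612; term = 0.38028612²·(1 − 0.22972893)·0.301/3890 = 8.6194871 × 10^-6.
Dept I: Wₕ = 0.42922272; term = 0.42922272²·(1 − 0.09805358)·34/1874 = 0.0030147789.
Dept III: Wₕ = 0.19049116; term = 0.19049116²·(1 − 0.08877623)·2.092/753 = 9.1863166 × 10^-5.
Sum = 0.0031152616.

0.00312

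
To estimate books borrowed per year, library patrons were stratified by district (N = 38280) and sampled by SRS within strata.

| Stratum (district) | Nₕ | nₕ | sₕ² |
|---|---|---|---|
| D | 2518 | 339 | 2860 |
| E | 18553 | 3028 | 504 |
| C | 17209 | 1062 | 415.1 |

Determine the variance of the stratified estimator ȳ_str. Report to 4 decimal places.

Var(ȳ_str) = Σₕ Wₕ²(1 − fₕ)sₕ²/nₕ with Wₕ = Nₕ/N, N = 38280.
D: Wₕ = 0.06577847; term = 0.06577847²·(1 − 0.13463066)·2860/339 = 0.031588968.
E: Wₕ = 0.48466562; term = 0.48466562²·(1 − 0.16320811)·504/3028 = 0.032717233.
C: Wₕ = 0.44955590; term = 0.44955590²·(1 − 0.06171189)·415.1/1062 = 0.07411939.
Sum = 0.13842559.

0.1384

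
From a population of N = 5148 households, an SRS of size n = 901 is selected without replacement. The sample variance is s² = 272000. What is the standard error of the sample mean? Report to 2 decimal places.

Under SRS without replacement, Var(ȳ) = (1 − f)·s²/n with f = n/N = 901/5148 = 0.17501943.
Var(ȳ) = (1 − 0.17501943)·272000/901 = 0.82498057·301.88679 = 249.05074.
SE(ȳ) = √(249.05074) = 15.78.

15.78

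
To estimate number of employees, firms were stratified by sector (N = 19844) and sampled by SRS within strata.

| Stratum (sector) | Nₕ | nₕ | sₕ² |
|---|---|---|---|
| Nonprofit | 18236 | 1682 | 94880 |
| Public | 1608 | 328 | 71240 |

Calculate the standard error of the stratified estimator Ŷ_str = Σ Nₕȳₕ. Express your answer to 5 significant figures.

Var(Ŷ_str) = Σₕ Nₕ²(1 − fₕ)sₕ²/nₕ.
Nonprofit: 18236²·(1 − 1682/18236)·94880/1682 = 1.7028689 × 10^10.
Public: 1608²·(1 − 328/1608)·71240/328 = 4.4703969 × 10^8.
Sum = 1.7475729 × 10^10.
SE = √(1.7475729 × 10^10) = 132200.

132200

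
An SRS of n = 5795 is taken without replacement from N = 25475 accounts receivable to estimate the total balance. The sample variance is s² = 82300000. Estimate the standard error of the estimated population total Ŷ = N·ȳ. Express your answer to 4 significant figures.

Var(Ŷ) = N²·Var(ȳ) = N²·(1 − n/N)·s²/n.
f = 5795/25475 = 0.22747792; Var(ȳ) = 0.77252208·82300000/5795 = 10971.28.
Var(Ŷ) = 25475² · 10971.28 = 7.1200933 × 10^12.
SE(Ŷ) = √(7.1200933 × 10^12) = 2.668 × 10^6.

2.668 × 10^6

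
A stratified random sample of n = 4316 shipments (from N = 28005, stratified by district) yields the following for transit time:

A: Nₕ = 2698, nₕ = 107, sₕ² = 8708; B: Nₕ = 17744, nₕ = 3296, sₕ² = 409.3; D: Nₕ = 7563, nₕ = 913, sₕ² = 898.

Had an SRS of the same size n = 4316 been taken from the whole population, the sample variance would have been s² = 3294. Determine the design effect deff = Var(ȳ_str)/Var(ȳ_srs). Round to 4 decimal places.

Var(ȳ_str) = Σ Wₕ²(1−fₕ)sₕ²/nₕ with Wₕ = Nₕ/28005:
  A: (2698/28005)²·(1−107/2698)·8708/107 = 0.72539214
  B: (17744/28005)²·(1−3296/17744)·409.3/3296 = 0.040592206
  D: (7563/28005)²·(1−913/7563)·898/913 = 0.063073968
  → Var(ȳ_str) = 0.82905831.
Var(ȳ_srs) = (1 − 4316/28005)·3294/4316 = 0.64558482.
deff = 0.82905831 / 0.64558482 = 1.2842.

1.2842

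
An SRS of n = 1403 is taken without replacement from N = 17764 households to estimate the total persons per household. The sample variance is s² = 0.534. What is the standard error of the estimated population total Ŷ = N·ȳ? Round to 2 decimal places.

332.60

Var(Ŷ) = N²·Var(ȳ) = N²·(1 − n/N)·s²/n.
f = 1403/17764 = 0.07897996; Var(ȳ) = 0.92102004·0.534/1403 = 3.5055218 × 10^-4.
Var(Ŷ) = 17764² · (3.5055218 × 10^-4) = 110620.14.
SE(Ŷ) = √(110620.14) = 332.60.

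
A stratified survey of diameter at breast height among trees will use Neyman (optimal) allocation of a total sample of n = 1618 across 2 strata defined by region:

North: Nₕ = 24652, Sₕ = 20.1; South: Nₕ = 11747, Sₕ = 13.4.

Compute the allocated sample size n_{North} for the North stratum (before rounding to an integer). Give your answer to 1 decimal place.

Neyman allocation: nₕ = n·NₕSₕ / Σⱼ NⱼSⱼ.
Σ NⱼSⱼ = 24652·20.1 + 11747·13.4 = 652915.
n_{North} = 1618·24652·20.1 / 652915 = 1227.9.

1227.9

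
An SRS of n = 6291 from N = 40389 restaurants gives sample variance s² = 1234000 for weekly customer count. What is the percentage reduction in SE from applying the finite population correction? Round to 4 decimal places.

8.1175

f = n/N = 6291/40389 = 0.15576023.
SE_no-fpc = √(s²/n) = 14.005472; SE_fpc = √((1−f)s²/n) = 12.86858.
Ratio = √(1−f) = 0.91882521. Reduction = 100·(1 − 0.91882521) = 8.1175%.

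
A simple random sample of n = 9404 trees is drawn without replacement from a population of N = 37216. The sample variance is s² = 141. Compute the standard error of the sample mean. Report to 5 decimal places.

Under SRS without replacement, Var(ȳ) = (1 − f)·s²/n with f = n/N = 9404/37216 = 0.25268702.
Var(ȳ) = (1 − 0.25268702)·141/9404 = 0.74731298·0.01499362 = 0.011204927.
SE(ȳ) = √(0.011204927) = 0.10585.

0.10585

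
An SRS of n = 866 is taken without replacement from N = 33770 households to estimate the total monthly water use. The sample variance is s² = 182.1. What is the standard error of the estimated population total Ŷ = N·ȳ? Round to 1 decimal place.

Var(Ŷ) = N²·Var(ȳ) = N²·(1 − n/N)·s²/n.
f = 866/33770 = 0.02564406; Var(ȳ) = 0.97435594·182.1/866 = 0.20488478.
Var(Ŷ) = 33770² · 0.20488478 = 2.3365325 × 10^8.
SE(Ŷ) = √(2.3365325 × 10^8) = 15285.7.

15285.7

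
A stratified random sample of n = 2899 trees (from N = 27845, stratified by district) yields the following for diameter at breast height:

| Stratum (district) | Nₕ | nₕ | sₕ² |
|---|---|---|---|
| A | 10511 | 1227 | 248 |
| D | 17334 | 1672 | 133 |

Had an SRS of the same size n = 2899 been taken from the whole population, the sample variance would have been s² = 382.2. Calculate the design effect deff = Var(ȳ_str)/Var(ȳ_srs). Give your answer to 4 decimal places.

Var(ȳ_str) = Σ Wₕ²(1−fₕ)sₕ²/nₕ with Wₕ = Nₕ/27845:
  A: (10511/27845)²·(1−1227/10511)·248/1227 = 0.02543852
  D: (17334/27845)²·(1−1672/17334)·133/1672 = 0.027852677
  → Var(ȳ_str) = 0.053291197.
Var(ȳ_srs) = (1 − 2899/27845)·382.2/2899 = 0.11811258.
deff = 0.053291197 / 0.11811258 = 0.4512.

0.4512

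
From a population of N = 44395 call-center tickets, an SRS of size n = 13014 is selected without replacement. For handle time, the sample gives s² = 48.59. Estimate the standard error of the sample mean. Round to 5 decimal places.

Under SRS without replacement, Var(ȳ) = (1 − f)·s²/n with f = n/N = 13014/44395 = 0.29314112.
Var(ȳ) = (1 − 0.29314112)·48.59/13014 = 0.70685888·0.0037336714 = 0.0026391788.
SE(ȳ) = √(0.0026391788) = 0.05137.

0.05137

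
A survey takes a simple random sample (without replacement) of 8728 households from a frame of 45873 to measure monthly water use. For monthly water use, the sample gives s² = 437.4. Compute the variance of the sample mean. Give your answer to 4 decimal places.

Under SRS without replacement, Var(ȳ) = (1 − f)·s²/n with f = n/N = 8728/45873 = 0.19026443.
Var(ȳ) = (1 − 0.19026443)·437.4/8728 = 0.80973557·0.050114574 = 0.040579553.

0.0406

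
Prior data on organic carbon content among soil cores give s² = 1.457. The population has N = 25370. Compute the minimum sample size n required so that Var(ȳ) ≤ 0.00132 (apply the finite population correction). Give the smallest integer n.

1058

Without fpc, n₀ = s²/D = 1.457/0.00132 = 1103.7879.
With fpc, (1 − n/N)·s²/n ≤ D requires n ≥ n₀/(1 + n₀/N) = 1103.7879/(1 + 1103.7879/25370) = 1057.7670.
Rounding up, n = 1058.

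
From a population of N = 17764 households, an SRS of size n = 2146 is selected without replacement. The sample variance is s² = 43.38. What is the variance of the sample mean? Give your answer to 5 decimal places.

Under SRS without replacement, Var(ȳ) = (1 − f)·s²/n with f = n/N = 2146/17764 = 0.12080612.
Var(ȳ) = (1 − 0.12080612)·43.38/2146 = 0.87919388·0.020214352 = 0.017772335.

0.01777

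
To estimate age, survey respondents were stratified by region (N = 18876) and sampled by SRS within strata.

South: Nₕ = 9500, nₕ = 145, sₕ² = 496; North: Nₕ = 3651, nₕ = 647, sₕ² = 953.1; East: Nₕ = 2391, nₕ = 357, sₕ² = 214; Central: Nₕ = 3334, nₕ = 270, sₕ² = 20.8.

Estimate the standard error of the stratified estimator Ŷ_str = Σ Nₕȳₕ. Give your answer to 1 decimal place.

Var(Ŷ_str) = Σₕ Nₕ²(1 − fₕ)sₕ²/nₕ.
South: 9500²·(1 − 145/9500)·496/145 = 3.0400524 × 10^8.
North: 3651²·(1 − 647/3651)·953.1/647 = 1.615645 × 10^7.
East: 2391²·(1 − 357/2391)·214/357 = 2.9152519 × 10^6.
Central: 3334²·(1 − 270/3334)·20.8/270 = 786962.3.
Sum = 3.238639 × 10^8.
SE = √(3.238639 × 10^8) = 17996.2.

17996.2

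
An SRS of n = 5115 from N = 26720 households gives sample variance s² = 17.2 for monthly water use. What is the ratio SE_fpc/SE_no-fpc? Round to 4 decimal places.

f = n/N = 5115/26720 = 0.19142964.
SE_no-fpc = √(s²/n) = 0.057988437; SE_fpc = √((1−f)s²/n) = 0.052143516.
Ratio = √(1−f) = 0.89920540.

0.8992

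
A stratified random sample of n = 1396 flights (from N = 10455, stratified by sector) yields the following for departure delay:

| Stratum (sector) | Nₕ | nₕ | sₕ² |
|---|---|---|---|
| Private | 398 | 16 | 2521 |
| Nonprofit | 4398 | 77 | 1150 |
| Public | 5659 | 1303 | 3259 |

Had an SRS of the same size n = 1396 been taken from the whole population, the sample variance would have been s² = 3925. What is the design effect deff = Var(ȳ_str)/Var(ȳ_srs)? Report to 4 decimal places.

Var(ȳ_str) = Σ Wₕ²(1−fₕ)sₕ²/nₕ with Wₕ = Nₕ/10455:
  Private: (398/10455)²·(1−16/398)·2521/16 = 0.21915492
  Nonprofit: (4398/10455)²·(1−77/4398)·1150/77 = 2.596561
  Public: (5659/10455)²·(1−1303/5659)·3259/1303 = 0.56405238
  → Var(ȳ_str) = 3.3797683.
Var(ȳ_srs) = (1 − 1396/10455)·3925/1396 = 2.4361861.
deff = 3.3797683 / 2.4361861 = 1.3873.

1.3873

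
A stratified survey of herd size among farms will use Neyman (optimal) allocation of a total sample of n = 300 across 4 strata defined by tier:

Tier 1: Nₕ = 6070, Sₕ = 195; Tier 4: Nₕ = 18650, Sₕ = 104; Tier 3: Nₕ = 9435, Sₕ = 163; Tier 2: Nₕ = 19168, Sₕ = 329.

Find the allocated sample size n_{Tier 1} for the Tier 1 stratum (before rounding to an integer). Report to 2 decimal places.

Neyman allocation: nₕ = n·NₕSₕ / Σⱼ NⱼSⱼ.
Σ NⱼSⱼ = 6070·195 + 18650·104 + 9435·163 + 19168·329 = 1.0967427 × 10^7.
n_{Tier 1} = 300·6070·195 / (1.0967427 × 10^7) = 32.38.

32.38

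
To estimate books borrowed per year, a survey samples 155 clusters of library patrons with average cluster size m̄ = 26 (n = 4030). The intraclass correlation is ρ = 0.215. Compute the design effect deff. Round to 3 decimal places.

deff = 1 + (26 − 1)·0.215 = 1 + 5.375 = 6.375.

6.375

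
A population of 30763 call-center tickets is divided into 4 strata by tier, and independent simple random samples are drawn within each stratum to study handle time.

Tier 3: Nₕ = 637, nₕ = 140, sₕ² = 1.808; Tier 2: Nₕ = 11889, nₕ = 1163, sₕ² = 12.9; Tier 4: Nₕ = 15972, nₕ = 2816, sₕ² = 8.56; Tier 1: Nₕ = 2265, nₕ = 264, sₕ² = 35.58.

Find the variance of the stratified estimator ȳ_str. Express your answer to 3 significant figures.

Var(ȳ_str) = Σₕ Wₕ²(1 − fₕ)sₕ²/nₕ with Wₕ = Nₕ/N, N = 30763.
Tier 3: Wₕ = 0.02070669; term = 0.02070669²·(1 − 0.21978022)·1.808/140 = 4.3202496 × 10^-6.
Tier 2: Wₕ = 0.38647076; term = 0.38647076²·(1 − 0.09782152)·12.9/1163 = 0.0014946371.
Tier 4: Wₕ = 0.51919514; term = 0.51919514²·(1 − 0.17630854)·8.56/2816 = 6.7494271 × 10^-4.
Tier 1: Wₕ = 0.07362741; term = 0.07362741²·(1 − 0.11655629)·35.58/264 = 6.4544604 × 10^-4.
Sum = 0.0028193461.

0.00282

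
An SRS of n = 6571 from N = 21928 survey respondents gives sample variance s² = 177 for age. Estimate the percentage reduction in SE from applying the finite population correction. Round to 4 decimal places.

f = n/N = 6571/21928 = 0.29966253.
SE_no-fpc = √(s²/n) = 0.16412355; SE_fpc = √((1−f)s²/n) = 0.13734871.
Ratio = √(1−f) = 0.83686168. Reduction = 100·(1 − 0.83686168) = 16.3138%.

16.3138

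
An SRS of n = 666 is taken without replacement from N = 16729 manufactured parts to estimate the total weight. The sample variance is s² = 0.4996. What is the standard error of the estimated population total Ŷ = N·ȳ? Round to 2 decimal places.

Var(Ŷ) = N²·Var(ȳ) = N²·(1 − n/N)·s²/n.
f = 666/16729 = 0.03981111; Var(ȳ) = 0.96018889·0.4996/666 = 7.2028584 × 10^-4.
Var(Ŷ) = 16729² · (7.2028584 × 10^-4) = 201578.79.
SE(Ŷ) = √(201578.79) = 448.98.

448.98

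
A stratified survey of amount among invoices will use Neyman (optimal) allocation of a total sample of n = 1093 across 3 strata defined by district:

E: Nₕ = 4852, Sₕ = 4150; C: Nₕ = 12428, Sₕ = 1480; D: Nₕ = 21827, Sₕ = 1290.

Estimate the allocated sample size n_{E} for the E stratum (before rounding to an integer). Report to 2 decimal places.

330.03

Neyman allocation: nₕ = n·NₕSₕ / Σⱼ NⱼSⱼ.
Σ NⱼSⱼ = 4852·4150 + 12428·1480 + 21827·1290 = 6.668607 × 10^7.
n_{E} = 1093·4852·4150 / (6.668607 × 10^7) = 330.03.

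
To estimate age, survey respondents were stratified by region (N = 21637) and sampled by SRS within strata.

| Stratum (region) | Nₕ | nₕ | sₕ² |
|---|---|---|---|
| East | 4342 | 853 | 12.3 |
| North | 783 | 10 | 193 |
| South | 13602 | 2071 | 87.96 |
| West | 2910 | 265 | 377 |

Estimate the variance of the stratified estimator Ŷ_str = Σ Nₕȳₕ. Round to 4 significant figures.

Var(Ŷ_str) = Σₕ Nₕ²(1 − fₕ)sₕ²/nₕ.
East: 4342²·(1 − 853/4342)·12.3/853 = 218447.39.
North: 783²·(1 − 10/783)·193/10 = 1.1681499 × 10^7.
South: 13602²·(1 − 2071/13602)·87.96/2071 = 6.6615434 × 10^6.
West: 2910²·(1 − 265/2910)·377/265 = 1.0950001 × 10^7.
Sum = 2.9511491 × 10^7.

2.951 × 10^7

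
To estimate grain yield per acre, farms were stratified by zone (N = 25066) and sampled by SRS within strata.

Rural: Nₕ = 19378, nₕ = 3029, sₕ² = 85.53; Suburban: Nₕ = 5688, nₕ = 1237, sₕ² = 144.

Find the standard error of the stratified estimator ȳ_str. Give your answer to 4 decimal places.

Var(ȳ_str) = Σₕ Wₕ²(1 − fₕ)sₕ²/nₕ with Wₕ = Nₕ/N, N = 25066.
Rural: Wₕ = 0.77307907; term = 0.77307907²·(1 − 0.15631128)·85.53/3029 = 0.014238009.
Suburban: Wₕ = 0.22692093; term = 0.22692093²·(1 − 0.21747539)·144/1237 = 0.0046907243.
Sum = 0.018928733.
SE = √(0.018928733) = 0.1376.

0.1376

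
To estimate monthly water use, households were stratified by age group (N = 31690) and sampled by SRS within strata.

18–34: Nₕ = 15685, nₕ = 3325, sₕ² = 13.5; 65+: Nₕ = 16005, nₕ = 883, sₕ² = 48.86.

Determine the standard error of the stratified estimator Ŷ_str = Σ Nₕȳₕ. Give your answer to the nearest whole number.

3766

Var(Ŷ_str) = Σₕ Nₕ²(1 − fₕ)sₕ²/nₕ.
18–34: 15685²·(1 − 3325/15685)·13.5/3325 = 787127.55.
65+: 16005²·(1 − 883/16005)·48.86/883 = 1.3392377 × 10^7.
Sum = 1.4179505 × 10^7.
SE = √(1.4179505 × 10^7) = 3766.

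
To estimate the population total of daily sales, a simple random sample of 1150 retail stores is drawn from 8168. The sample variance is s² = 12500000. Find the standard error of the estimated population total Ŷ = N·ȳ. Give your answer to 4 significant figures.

789400

Var(Ŷ) = N²·Var(ȳ) = N²·(1 − n/N)·s²/n.
f = 1150/8168 = 0.14079334; Var(ȳ) = 0.85920666·12500000/1150 = 9339.2028.
Var(Ŷ) = 8168² · 9339.2028 = 6.2307635 × 10^11.
SE(Ŷ) = √(6.2307635 × 10^11) = 789400.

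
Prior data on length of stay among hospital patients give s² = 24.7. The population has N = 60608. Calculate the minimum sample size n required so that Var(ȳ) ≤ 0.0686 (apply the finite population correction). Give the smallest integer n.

Without fpc, n₀ = s²/D = 24.7/0.0686 = 360.0583.
With fpc, (1 − n/N)·s²/n ≤ D requires n ≥ n₀/(1 + n₀/N) = 360.0583/(1 + 360.0583/60608) = 357.9319.
Rounding up, n = 358.

358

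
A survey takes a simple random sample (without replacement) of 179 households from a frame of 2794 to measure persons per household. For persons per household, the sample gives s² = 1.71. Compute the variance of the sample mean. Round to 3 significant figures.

0.00894

Under SRS without replacement, Var(ȳ) = (1 − f)·s²/n with f = n/N = 179/2794 = 0.06406586.
Var(ȳ) = (1 − 0.06406586)·1.71/179 = 0.93593414·0.0095530726 = 0.0089410469.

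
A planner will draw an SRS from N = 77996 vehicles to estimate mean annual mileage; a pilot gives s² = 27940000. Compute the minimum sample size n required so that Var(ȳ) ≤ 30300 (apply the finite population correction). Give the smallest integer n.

912

Without fpc, n₀ = s²/D = 27940000/30300 = 922.1122.
With fpc, (1 − n/N)·s²/n ≤ D requires n ≥ n₀/(1 + n₀/N) = 922.1122/(1 + 922.1122/77996) = 911.3379.
Rounding up, n = 912.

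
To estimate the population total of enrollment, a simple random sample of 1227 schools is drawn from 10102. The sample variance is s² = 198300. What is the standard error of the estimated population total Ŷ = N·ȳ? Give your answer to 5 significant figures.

Var(Ŷ) = N²·Var(ȳ) = N²·(1 − n/N)·s²/n.
f = 1227/10102 = 0.12146110; Var(ȳ) = 0.87853890·198300/1227 = 141.98392.
Var(Ŷ) = 10102² · 141.98392 = 1.4489516 × 10^10.
SE(Ŷ) = √(1.4489516 × 10^10) = 120370.

120370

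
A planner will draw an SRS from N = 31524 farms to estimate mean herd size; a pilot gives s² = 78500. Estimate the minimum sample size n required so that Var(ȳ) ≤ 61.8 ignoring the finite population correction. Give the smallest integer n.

Without fpc, n₀ = s²/D = 78500/61.8 = 1270.2265.
Rounding up, n = 1271.

1271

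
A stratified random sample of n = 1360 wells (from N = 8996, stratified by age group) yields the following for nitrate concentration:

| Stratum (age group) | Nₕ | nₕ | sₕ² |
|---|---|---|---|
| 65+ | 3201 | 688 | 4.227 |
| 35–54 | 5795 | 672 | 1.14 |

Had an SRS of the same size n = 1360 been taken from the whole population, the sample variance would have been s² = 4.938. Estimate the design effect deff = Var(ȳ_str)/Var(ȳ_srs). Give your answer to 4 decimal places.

Var(ȳ_str) = Σ Wₕ²(1−fₕ)sₕ²/nₕ with Wₕ = Nₕ/8996:
  65+: (3201/8996)²·(1−688/3201)·4.227/688 = 6.1069319 × 10^-4
  35–54: (5795/8996)²·(1−672/5795)·1.14/672 = 6.2232104 × 10^-4
  → Var(ȳ_str) = 0.0012330142.
Var(ȳ_srs) = (1 − 1360/8996)·4.938/1360 = 0.0030819717.
deff = 0.0012330142 / 0.0030819717 = 0.4001.

0.4001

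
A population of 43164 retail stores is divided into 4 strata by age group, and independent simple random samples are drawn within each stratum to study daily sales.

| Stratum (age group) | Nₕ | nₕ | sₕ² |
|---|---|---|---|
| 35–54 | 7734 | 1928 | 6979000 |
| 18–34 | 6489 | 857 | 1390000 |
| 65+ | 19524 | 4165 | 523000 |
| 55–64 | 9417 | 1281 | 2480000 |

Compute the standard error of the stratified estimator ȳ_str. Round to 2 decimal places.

14.79

Var(ȳ_str) = Σₕ Wₕ²(1 − fₕ)sₕ²/nₕ with Wₕ = Nₕ/N, N = 43164.
35–54: Wₕ = 0.17917709; term = 0.17917709²·(1 − 0.24928885)·6979000/1928 = 87.241676.
18–34: Wₕ = 0.15033361; term = 0.15033361²·(1 − 0.13206966)·1390000/857 = 31.814934.
65+: Wₕ = 0.45232138; term = 0.45232138²·(1 − 0.21332719)·523000/4165 = 20.210407.
55–64: Wₕ = 0.21816792; term = 0.21816792²·(1 − 0.13603058)·2480000/1281 = 79.612762.
Sum = 218.87978.
SE = √(218.87978) = 14.79.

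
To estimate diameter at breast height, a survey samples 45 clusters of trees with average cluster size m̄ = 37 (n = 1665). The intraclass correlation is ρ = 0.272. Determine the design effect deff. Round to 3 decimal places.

10.792

deff = 1 + (37 − 1)·0.272 = 1 + 9.792 = 10.792.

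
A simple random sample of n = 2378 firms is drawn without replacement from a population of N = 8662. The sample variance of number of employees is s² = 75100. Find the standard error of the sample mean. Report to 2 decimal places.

4.79

Under SRS without replacement, Var(ȳ) = (1 − f)·s²/n with f = n/N = 2378/8662 = 0.27453244.
Var(ȳ) = (1 − 0.27453244)·75100/2378 = 0.72546756·31.581161 = 22.911108.
SE(ȳ) = √(22.911108) = 4.79.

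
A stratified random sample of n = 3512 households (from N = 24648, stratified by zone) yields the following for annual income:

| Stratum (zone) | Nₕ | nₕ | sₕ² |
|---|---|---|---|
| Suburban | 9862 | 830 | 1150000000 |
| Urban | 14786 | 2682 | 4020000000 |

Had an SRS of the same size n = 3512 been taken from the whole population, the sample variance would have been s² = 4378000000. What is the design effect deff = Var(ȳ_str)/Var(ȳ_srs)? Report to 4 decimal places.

Var(ȳ_str) = Σ Wₕ²(1−fₕ)sₕ²/nₕ with Wₕ = Nₕ/24648:
  Suburban: (9862/24648)²·(1−830/9862)·1150000000/830 = 203144.61
  Urban: (14786/24648)²·(1−2682/14786)·4020000000/2682 = 441553.7
  → Var(ȳ_str) = 644698.31.
Var(ȳ_srs) = (1 − 3512/24648)·4378000000/3512 = 1.0689622 × 10^6.
deff = 644698.31 / (1.0689622 × 10^6) = 0.6031.

0.6031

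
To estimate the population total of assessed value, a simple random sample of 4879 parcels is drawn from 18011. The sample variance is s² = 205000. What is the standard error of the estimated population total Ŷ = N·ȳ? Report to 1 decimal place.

99688.7

Var(Ŷ) = N²·Var(ȳ) = N²·(1 − n/N)·s²/n.
f = 4879/18011 = 0.27089001; Var(ȳ) = 0.72910999·205000/4879 = 30.634873.
Var(Ŷ) = 18011² · 30.634873 = 9.937834 × 10^9.
SE(Ŷ) = √(9.937834 × 10^9) = 99688.7.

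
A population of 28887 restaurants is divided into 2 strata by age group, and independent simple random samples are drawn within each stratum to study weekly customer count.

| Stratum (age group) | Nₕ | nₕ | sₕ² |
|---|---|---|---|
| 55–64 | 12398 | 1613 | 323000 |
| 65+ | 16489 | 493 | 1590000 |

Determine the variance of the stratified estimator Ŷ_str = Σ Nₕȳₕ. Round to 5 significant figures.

8.7744 × 10^11

Var(Ŷ_str) = Σₕ Nₕ²(1 − fₕ)sₕ²/nₕ.
55–64: 12398²·(1 − 1613/12398)·323000/1613 = 2.6775645 × 10^10.
65+: 16489²·(1 − 493/16489)·1590000/493 = 8.5065982 × 10^11.
Sum = 8.7743547 × 10^11.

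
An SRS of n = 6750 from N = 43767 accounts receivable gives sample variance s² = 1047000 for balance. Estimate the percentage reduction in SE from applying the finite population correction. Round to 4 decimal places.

8.0340

f = n/N = 6750/43767 = 0.15422579.
SE_no-fpc = √(s²/n) = 12.454361; SE_fpc = √((1−f)s²/n) = 11.453776.
Ratio = √(1−f) = 0.91965984. Reduction = 100·(1 − 0.91965984) = 8.0340%.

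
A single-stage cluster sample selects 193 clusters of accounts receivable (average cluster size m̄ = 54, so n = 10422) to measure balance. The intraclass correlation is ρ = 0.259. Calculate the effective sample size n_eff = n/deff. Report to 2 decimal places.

707.68

deff = 1 + (54 − 1)·0.259 = 1 + 13.727 = 14.727.
n_eff = 10422 / 14.727 = 707.68.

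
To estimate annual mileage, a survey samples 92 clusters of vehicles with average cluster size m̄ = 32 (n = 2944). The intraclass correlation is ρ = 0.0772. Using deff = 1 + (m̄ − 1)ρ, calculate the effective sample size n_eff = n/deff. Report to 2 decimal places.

deff = 1 + (32 − 1)·0.0772 = 1 + 2.3932 = 3.3932.
n_eff = 2944 / 3.3932 = 867.62.

867.62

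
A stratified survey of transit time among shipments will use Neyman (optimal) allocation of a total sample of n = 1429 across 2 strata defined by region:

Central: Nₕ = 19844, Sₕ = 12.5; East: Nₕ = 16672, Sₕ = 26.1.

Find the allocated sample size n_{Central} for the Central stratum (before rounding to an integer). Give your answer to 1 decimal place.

518.8

Neyman allocation: nₕ = n·NₕSₕ / Σⱼ NⱼSⱼ.
Σ NⱼSⱼ = 19844·12.5 + 16672·26.1 = 683189.2.
n_{Central} = 1429·19844·12.5 / 683189.2 = 518.8.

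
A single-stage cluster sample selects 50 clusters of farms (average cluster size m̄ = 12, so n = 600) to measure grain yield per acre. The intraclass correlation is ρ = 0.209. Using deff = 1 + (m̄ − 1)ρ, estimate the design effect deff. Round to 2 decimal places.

deff = 1 + (12 − 1)·0.209 = 1 + 2.299 = 3.299.

3.30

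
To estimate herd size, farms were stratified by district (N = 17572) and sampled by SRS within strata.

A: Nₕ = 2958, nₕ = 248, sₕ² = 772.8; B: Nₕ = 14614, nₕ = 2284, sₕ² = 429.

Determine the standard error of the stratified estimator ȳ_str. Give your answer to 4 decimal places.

Var(ȳ_str) = Σₕ Wₕ²(1 − fₕ)sₕ²/nₕ with Wₕ = Nₕ/N, N = 17572.
A: Wₕ = 0.16833599; term = 0.16833599²·(1 − 0.08384043)·772.8/248 = 0.080898506.
B: Wₕ = 0.83166401; term = 0.83166401²·(1 − 0.15628849)·429/2284 = 0.1096102.
Sum = 0.19050871.
SE = √(0.19050871) = 0.4365.

0.4365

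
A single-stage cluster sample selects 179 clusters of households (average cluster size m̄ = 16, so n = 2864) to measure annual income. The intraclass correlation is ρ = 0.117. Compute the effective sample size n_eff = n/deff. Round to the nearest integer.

deff = 1 + (16 − 1)·0.117 = 1 + 1.755 = 2.755.
n_eff = 2864 / 2.755 = 1040.

1040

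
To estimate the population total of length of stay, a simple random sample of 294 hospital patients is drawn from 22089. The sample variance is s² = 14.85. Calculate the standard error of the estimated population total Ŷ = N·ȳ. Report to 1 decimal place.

4931.2

Var(Ŷ) = N²·Var(ȳ) = N²·(1 − n/N)·s²/n.
f = 294/22089 = 0.01330979; Var(ȳ) = 0.98669021·14.85/294 = 0.049837924.
Var(Ŷ) = 22089² · 0.049837924 = 2.4317115 × 10^7.
SE(Ŷ) = √(2.4317115 × 10^7) = 4931.2.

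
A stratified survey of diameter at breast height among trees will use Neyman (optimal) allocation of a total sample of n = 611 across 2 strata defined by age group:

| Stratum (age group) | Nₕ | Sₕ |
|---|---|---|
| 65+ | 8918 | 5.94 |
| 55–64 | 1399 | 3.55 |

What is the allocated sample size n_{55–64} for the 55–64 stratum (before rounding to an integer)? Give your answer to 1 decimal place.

Neyman allocation: nₕ = n·NₕSₕ / Σⱼ NⱼSⱼ.
Σ NⱼSⱼ = 8918·5.94 + 1399·3.55 = 57939.37.
n_{55–64} = 611·1399·3.55 / 57939.37 = 52.4.

52.4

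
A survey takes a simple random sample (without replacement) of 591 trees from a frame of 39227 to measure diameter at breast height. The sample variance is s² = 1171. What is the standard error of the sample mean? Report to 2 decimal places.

1.40

Under SRS without replacement, Var(ȳ) = (1 − f)·s²/n with f = n/N = 591/39227 = 0.01506615.
Var(ȳ) = (1 − 0.01506615)·1171/591 = 0.98493385·1.9813875 = 1.9515356.
SE(ȳ) = √(1.9515356) = 1.40.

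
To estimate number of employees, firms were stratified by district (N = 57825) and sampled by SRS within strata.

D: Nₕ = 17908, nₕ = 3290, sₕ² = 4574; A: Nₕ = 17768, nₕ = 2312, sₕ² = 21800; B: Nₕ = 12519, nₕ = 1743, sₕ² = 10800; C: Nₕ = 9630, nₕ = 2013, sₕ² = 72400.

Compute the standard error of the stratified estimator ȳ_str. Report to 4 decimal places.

Var(ȳ_str) = Σₕ Wₕ²(1 − fₕ)sₕ²/nₕ with Wₕ = Nₕ/N, N = 57825.
D: Wₕ = 0.30969304; term = 0.30969304²·(1 − 0.18371677)·4574/3290 = 0.10884388.
A: Wₕ = 0.30727194; term = 0.30727194²·(1 − 0.13012157)·21800/2312 = 0.77441371.
B: Wₕ = 0.21649805; term = 0.21649805²·(1 − 0.13922837)·10800/1743 = 0.24998981.
C: Wₕ = 0.16653696; term = 0.16653696²·(1 − 0.20903427)·72400/2013 = 0.78899409.
Sum = 1.9222415.
SE = √(1.9222415) = 1.3864.

1.3864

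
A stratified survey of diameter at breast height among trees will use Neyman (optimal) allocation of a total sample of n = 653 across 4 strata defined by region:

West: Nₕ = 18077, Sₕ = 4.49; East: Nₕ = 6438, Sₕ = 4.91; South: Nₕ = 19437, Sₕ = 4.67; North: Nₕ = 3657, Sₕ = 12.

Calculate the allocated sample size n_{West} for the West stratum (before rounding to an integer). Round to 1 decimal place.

214.2

Neyman allocation: nₕ = n·NₕSₕ / Σⱼ NⱼSⱼ.
Σ NⱼSⱼ = 18077·4.49 + 6438·4.91 + 19437·4.67 + 3657·12 = 247431.1.
n_{West} = 653·18077·4.49 / 247431.1 = 214.2.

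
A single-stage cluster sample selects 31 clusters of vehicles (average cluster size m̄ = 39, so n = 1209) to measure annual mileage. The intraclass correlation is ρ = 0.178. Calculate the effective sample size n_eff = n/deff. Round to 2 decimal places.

155.72

deff = 1 + (39 − 1)·0.178 = 1 + 6.764 = 7.764.
n_eff = 1209 / 7.764 = 155.72.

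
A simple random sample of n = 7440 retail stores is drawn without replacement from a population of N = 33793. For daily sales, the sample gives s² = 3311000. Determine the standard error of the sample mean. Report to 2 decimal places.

18.63

Under SRS without replacement, Var(ȳ) = (1 − f)·s²/n with f = n/N = 7440/33793 = 0.22016394.
Var(ȳ) = (1 − 0.22016394)·3311000/7440 = 0.77983606·445.02688 = 347.04801.
SE(ȳ) = √(347.04801) = 18.63.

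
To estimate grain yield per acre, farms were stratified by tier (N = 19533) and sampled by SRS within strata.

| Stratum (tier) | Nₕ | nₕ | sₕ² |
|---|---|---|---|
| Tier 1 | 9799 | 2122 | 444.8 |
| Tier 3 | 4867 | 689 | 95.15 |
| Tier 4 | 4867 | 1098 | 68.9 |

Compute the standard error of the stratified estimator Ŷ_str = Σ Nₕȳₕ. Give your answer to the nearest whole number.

4442

Var(Ŷ_str) = Σₕ Nₕ²(1 − fₕ)sₕ²/nₕ.
Tier 1: 9799²·(1 − 2122/9799)·444.8/2122 = 1.5768584 × 10^7.
Tier 3: 4867²·(1 − 689/4867)·95.15/689 = 2.8081439 × 10^6.
Tier 4: 4867²·(1 − 1098/4867)·68.9/1098 = 1.151077 × 10^6.
Sum = 1.9727805 × 10^7.
SE = √(1.9727805 × 10^7) = 4442.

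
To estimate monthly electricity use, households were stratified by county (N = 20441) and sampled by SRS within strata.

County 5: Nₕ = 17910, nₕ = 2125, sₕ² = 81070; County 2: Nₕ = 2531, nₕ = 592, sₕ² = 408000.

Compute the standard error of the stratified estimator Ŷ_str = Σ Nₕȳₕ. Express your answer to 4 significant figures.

Var(Ŷ_str) = Σₕ Nₕ²(1 − fₕ)sₕ²/nₕ.
County 5: 17910²·(1 − 2125/17910)·81070/2125 = 1.0785528 × 10^10.
County 2: 2531²·(1 − 592/2531)·408000/592 = 3.3822711 × 10^9.
Sum = 1.4167799 × 10^10.
SE = √(1.4167799 × 10^10) = 119000.

119000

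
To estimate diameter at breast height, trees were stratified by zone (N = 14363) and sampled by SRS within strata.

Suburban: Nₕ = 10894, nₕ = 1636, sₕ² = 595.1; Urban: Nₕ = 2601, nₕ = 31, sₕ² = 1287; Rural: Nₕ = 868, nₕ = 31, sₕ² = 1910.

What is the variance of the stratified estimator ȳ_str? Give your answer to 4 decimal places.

Var(ȳ_str) = Σₕ Wₕ²(1 − fₕ)sₕ²/nₕ with Wₕ = Nₕ/N, N = 14363.
Suburban: Wₕ = 0.75847664; term = 0.75847664²·(1 − 0.15017441)·595.1/1636 = 0.17783649.
Urban: Wₕ = 0.18109030; term = 0.18109030²·(1 − 0.01191849)·1287/31 = 1.3452407.
Rural: Wₕ = 0.06043306; term = 0.06043306²·(1 − 0.03571429)·1910/31 = 0.21698341.
Sum = 1.7400606.

1.7401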